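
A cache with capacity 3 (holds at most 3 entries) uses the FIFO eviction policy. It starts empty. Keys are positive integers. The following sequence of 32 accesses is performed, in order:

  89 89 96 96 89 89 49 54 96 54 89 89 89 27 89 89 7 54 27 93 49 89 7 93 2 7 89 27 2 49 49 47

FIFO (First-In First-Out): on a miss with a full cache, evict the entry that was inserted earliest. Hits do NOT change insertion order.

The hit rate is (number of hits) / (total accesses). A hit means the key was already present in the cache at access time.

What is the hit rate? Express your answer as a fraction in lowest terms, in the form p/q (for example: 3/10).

Answer: 7/16

Derivation:
FIFO simulation (capacity=3):
  1. access 89: MISS. Cache (old->new): [89]
  2. access 89: HIT. Cache (old->new): [89]
  3. access 96: MISS. Cache (old->new): [89 96]
  4. access 96: HIT. Cache (old->new): [89 96]
  5. access 89: HIT. Cache (old->new): [89 96]
  6. access 89: HIT. Cache (old->new): [89 96]
  7. access 49: MISS. Cache (old->new): [89 96 49]
  8. access 54: MISS, evict 89. Cache (old->new): [96 49 54]
  9. access 96: HIT. Cache (old->new): [96 49 54]
  10. access 54: HIT. Cache (old->new): [96 49 54]
  11. access 89: MISS, evict 96. Cache (old->new): [49 54 89]
  12. access 89: HIT. Cache (old->new): [49 54 89]
  13. access 89: HIT. Cache (old->new): [49 54 89]
  14. access 27: MISS, evict 49. Cache (old->new): [54 89 27]
  15. access 89: HIT. Cache (old->new): [54 89 27]
  16. access 89: HIT. Cache (old->new): [54 89 27]
  17. access 7: MISS, evict 54. Cache (old->new): [89 27 7]
  18. access 54: MISS, evict 89. Cache (old->new): [27 7 54]
  19. access 27: HIT. Cache (old->new): [27 7 54]
  20. access 93: MISS, evict 27. Cache (old->new): [7 54 93]
  21. access 49: MISS, evict 7. Cache (old->new): [54 93 49]
  22. access 89: MISS, evict 54. Cache (old->new): [93 49 89]
  23. access 7: MISS, evict 93. Cache (old->new): [49 89 7]
  24. access 93: MISS, evict 49. Cache (old->new): [89 7 93]
  25. access 2: MISS, evict 89. Cache (old->new): [7 93 2]
  26. access 7: HIT. Cache (old->new): [7 93 2]
  27. access 89: MISS, evict 7. Cache (old->new): [93 2 89]
  28. access 27: MISS, evict 93. Cache (old->new): [2 89 27]
  29. access 2: HIT. Cache (old->new): [2 89 27]
  30. access 49: MISS, evict 2. Cache (old->new): [89 27 49]
  31. access 49: HIT. Cache (old->new): [89 27 49]
  32. access 47: MISS, evict 89. Cache (old->new): [27 49 47]
Total: 14 hits, 18 misses, 15 evictions

Hit rate = 14/32 = 7/16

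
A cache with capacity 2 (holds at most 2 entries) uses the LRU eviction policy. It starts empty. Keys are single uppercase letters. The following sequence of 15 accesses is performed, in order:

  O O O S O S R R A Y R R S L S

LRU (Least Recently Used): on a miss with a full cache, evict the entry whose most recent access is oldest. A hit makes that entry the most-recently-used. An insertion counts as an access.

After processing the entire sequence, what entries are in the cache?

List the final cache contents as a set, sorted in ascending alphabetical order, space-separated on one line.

Answer: L S

Derivation:
LRU simulation (capacity=2):
  1. access O: MISS. Cache (LRU->MRU): [O]
  2. access O: HIT. Cache (LRU->MRU): [O]
  3. access O: HIT. Cache (LRU->MRU): [O]
  4. access S: MISS. Cache (LRU->MRU): [O S]
  5. access O: HIT. Cache (LRU->MRU): [S O]
  6. access S: HIT. Cache (LRU->MRU): [O S]
  7. access R: MISS, evict O. Cache (LRU->MRU): [S R]
  8. access R: HIT. Cache (LRU->MRU): [S R]
  9. access A: MISS, evict S. Cache (LRU->MRU): [R A]
  10. access Y: MISS, evict R. Cache (LRU->MRU): [A Y]
  11. access R: MISS, evict A. Cache (LRU->MRU): [Y R]
  12. access R: HIT. Cache (LRU->MRU): [Y R]
  13. access S: MISS, evict Y. Cache (LRU->MRU): [R S]
  14. access L: MISS, evict R. Cache (LRU->MRU): [S L]
  15. access S: HIT. Cache (LRU->MRU): [L S]
Total: 7 hits, 8 misses, 6 evictions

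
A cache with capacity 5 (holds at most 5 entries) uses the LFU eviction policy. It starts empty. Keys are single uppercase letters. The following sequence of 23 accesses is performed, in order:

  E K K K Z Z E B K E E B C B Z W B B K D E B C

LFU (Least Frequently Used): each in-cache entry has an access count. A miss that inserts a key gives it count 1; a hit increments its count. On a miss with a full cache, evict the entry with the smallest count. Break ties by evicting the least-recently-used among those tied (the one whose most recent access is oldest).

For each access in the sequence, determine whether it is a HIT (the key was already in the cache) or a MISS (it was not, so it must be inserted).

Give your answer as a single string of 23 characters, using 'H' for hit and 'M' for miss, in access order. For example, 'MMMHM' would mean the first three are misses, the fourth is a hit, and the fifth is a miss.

Answer: MMHHMHHMHHHHMHHMHHHMHHM

Derivation:
LFU simulation (capacity=5):
  1. access E: MISS. Cache: [E(c=1)]
  2. access K: MISS. Cache: [E(c=1) K(c=1)]
  3. access K: HIT, count now 2. Cache: [E(c=1) K(c=2)]
  4. access K: HIT, count now 3. Cache: [E(c=1) K(c=3)]
  5. access Z: MISS. Cache: [E(c=1) Z(c=1) K(c=3)]
  6. access Z: HIT, count now 2. Cache: [E(c=1) Z(c=2) K(c=3)]
  7. access E: HIT, count now 2. Cache: [Z(c=2) E(c=2) K(c=3)]
  8. access B: MISS. Cache: [B(c=1) Z(c=2) E(c=2) K(c=3)]
  9. access K: HIT, count now 4. Cache: [B(c=1) Z(c=2) E(c=2) K(c=4)]
  10. access E: HIT, count now 3. Cache: [B(c=1) Z(c=2) E(c=3) K(c=4)]
  11. access E: HIT, count now 4. Cache: [B(c=1) Z(c=2) K(c=4) E(c=4)]
  12. access B: HIT, count now 2. Cache: [Z(c=2) B(c=2) K(c=4) E(c=4)]
  13. access C: MISS. Cache: [C(c=1) Z(c=2) B(c=2) K(c=4) E(c=4)]
  14. access B: HIT, count now 3. Cache: [C(c=1) Z(c=2) B(c=3) K(c=4) E(c=4)]
  15. access Z: HIT, count now 3. Cache: [C(c=1) B(c=3) Z(c=3) K(c=4) E(c=4)]
  16. access W: MISS, evict C(c=1). Cache: [W(c=1) B(c=3) Z(c=3) K(c=4) E(c=4)]
  17. access B: HIT, count now 4. Cache: [W(c=1) Z(c=3) K(c=4) E(c=4) B(c=4)]
  18. access B: HIT, count now 5. Cache: [W(c=1) Z(c=3) K(c=4) E(c=4) B(c=5)]
  19. access K: HIT, count now 5. Cache: [W(c=1) Z(c=3) E(c=4) B(c=5) K(c=5)]
  20. access D: MISS, evict W(c=1). Cache: [D(c=1) Z(c=3) E(c=4) B(c=5) K(c=5)]
  21. access E: HIT, count now 5. Cache: [D(c=1) Z(c=3) B(c=5) K(c=5) E(c=5)]
  22. access B: HIT, count now 6. Cache: [D(c=1) Z(c=3) K(c=5) E(c=5) B(c=6)]
  23. access C: MISS, evict D(c=1). Cache: [C(c=1) Z(c=3) K(c=5) E(c=5) B(c=6)]
Total: 15 hits, 8 misses, 3 evictions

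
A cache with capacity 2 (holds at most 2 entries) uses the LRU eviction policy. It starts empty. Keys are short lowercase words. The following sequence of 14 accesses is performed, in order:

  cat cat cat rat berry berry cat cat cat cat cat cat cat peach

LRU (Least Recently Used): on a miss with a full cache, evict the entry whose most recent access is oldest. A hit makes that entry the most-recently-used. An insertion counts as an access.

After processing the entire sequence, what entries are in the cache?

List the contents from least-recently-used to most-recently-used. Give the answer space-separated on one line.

LRU simulation (capacity=2):
  1. access cat: MISS. Cache (LRU->MRU): [cat]
  2. access cat: HIT. Cache (LRU->MRU): [cat]
  3. access cat: HIT. Cache (LRU->MRU): [cat]
  4. access rat: MISS. Cache (LRU->MRU): [cat rat]
  5. access berry: MISS, evict cat. Cache (LRU->MRU): [rat berry]
  6. access berry: HIT. Cache (LRU->MRU): [rat berry]
  7. access cat: MISS, evict rat. Cache (LRU->MRU): [berry cat]
  8. access cat: HIT. Cache (LRU->MRU): [berry cat]
  9. access cat: HIT. Cache (LRU->MRU): [berry cat]
  10. access cat: HIT. Cache (LRU->MRU): [berry cat]
  11. access cat: HIT. Cache (LRU->MRU): [berry cat]
  12. access cat: HIT. Cache (LRU->MRU): [berry cat]
  13. access cat: HIT. Cache (LRU->MRU): [berry cat]
  14. access peach: MISS, evict berry. Cache (LRU->MRU): [cat peach]
Total: 9 hits, 5 misses, 3 evictions

Answer: cat peach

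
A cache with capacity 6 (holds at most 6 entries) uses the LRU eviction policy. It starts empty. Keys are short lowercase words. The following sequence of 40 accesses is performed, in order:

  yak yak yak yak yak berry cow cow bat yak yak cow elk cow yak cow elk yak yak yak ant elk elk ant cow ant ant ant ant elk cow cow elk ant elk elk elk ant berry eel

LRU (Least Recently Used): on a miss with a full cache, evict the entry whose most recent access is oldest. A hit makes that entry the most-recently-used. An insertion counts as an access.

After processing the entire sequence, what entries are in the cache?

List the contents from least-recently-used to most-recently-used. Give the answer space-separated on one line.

Answer: yak cow elk ant berry eel

Derivation:
LRU simulation (capacity=6):
  1. access yak: MISS. Cache (LRU->MRU): [yak]
  2. access yak: HIT. Cache (LRU->MRU): [yak]
  3. access yak: HIT. Cache (LRU->MRU): [yak]
  4. access yak: HIT. Cache (LRU->MRU): [yak]
  5. access yak: HIT. Cache (LRU->MRU): [yak]
  6. access berry: MISS. Cache (LRU->MRU): [yak berry]
  7. access cow: MISS. Cache (LRU->MRU): [yak berry cow]
  8. access cow: HIT. Cache (LRU->MRU): [yak berry cow]
  9. access bat: MISS. Cache (LRU->MRU): [yak berry cow bat]
  10. access yak: HIT. Cache (LRU->MRU): [berry cow bat yak]
  11. access yak: HIT. Cache (LRU->MRU): [berry cow bat yak]
  12. access cow: HIT. Cache (LRU->MRU): [berry bat yak cow]
  13. access elk: MISS. Cache (LRU->MRU): [berry bat yak cow elk]
  14. access cow: HIT. Cache (LRU->MRU): [berry bat yak elk cow]
  15. access yak: HIT. Cache (LRU->MRU): [berry bat elk cow yak]
  16. access cow: HIT. Cache (LRU->MRU): [berry bat elk yak cow]
  17. access elk: HIT. Cache (LRU->MRU): [berry bat yak cow elk]
  18. access yak: HIT. Cache (LRU->MRU): [berry bat cow elk yak]
  19. access yak: HIT. Cache (LRU->MRU): [berry bat cow elk yak]
  20. access yak: HIT. Cache (LRU->MRU): [berry bat cow elk yak]
  21. access ant: MISS. Cache (LRU->MRU): [berry bat cow elk yak ant]
  22. access elk: HIT. Cache (LRU->MRU): [berry bat cow yak ant elk]
  23. access elk: HIT. Cache (LRU->MRU): [berry bat cow yak ant elk]
  24. access ant: HIT. Cache (LRU->MRU): [berry bat cow yak elk ant]
  25. access cow: HIT. Cache (LRU->MRU): [berry bat yak elk ant cow]
  26. access ant: HIT. Cache (LRU->MRU): [berry bat yak elk cow ant]
  27. access ant: HIT. Cache (LRU->MRU): [berry bat yak elk cow ant]
  28. access ant: HIT. Cache (LRU->MRU): [berry bat yak elk cow ant]
  29. access ant: HIT. Cache (LRU->MRU): [berry bat yak elk cow ant]
  30. access elk: HIT. Cache (LRU->MRU): [berry bat yak cow ant elk]
  31. access cow: HIT. Cache (LRU->MRU): [berry bat yak ant elk cow]
  32. access cow: HIT. Cache (LRU->MRU): [berry bat yak ant elk cow]
  33. access elk: HIT. Cache (LRU->MRU): [berry bat yak ant cow elk]
  34. access ant: HIT. Cache (LRU->MRU): [berry bat yak cow elk ant]
  35. access elk: HIT. Cache (LRU->MRU): [berry bat yak cow ant elk]
  36. access elk: HIT. Cache (LRU->MRU): [berry bat yak cow ant elk]
  37. access elk: HIT. Cache (LRU->MRU): [berry bat yak cow ant elk]
  38. access ant: HIT. Cache (LRU->MRU): [berry bat yak cow elk ant]
  39. access berry: HIT. Cache (LRU->MRU): [bat yak cow elk ant berry]
  40. access eel: MISS, evict bat. Cache (LRU->MRU): [yak cow elk ant berry eel]
Total: 33 hits, 7 misses, 1 evictions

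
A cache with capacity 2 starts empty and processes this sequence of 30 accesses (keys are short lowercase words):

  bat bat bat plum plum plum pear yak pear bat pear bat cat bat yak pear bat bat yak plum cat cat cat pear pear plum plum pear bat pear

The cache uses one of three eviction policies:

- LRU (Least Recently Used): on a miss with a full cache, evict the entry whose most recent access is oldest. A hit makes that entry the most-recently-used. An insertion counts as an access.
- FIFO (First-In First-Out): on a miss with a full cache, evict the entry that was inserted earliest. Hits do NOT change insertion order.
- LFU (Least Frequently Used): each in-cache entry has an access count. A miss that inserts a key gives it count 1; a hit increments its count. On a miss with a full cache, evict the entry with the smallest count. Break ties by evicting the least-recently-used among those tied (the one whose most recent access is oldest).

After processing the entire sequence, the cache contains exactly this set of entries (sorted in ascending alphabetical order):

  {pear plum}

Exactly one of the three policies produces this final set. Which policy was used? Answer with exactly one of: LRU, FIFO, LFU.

Answer: LFU

Derivation:
Simulating under each policy and comparing final sets:
  LRU: final set = {bat pear} -> differs
  FIFO: final set = {bat pear} -> differs
  LFU: final set = {pear plum} -> MATCHES target
Only LFU produces the target set.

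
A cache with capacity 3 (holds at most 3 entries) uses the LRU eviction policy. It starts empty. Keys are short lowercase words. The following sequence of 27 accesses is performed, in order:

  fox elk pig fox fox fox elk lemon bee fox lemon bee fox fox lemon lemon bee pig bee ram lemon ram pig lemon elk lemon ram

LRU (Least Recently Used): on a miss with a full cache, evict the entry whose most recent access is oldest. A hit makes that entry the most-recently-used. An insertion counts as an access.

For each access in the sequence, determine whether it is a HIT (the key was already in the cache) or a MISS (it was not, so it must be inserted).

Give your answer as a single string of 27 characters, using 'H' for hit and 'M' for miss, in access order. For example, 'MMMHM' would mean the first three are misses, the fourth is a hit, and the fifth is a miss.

LRU simulation (capacity=3):
  1. access fox: MISS. Cache (LRU->MRU): [fox]
  2. access elk: MISS. Cache (LRU->MRU): [fox elk]
  3. access pig: MISS. Cache (LRU->MRU): [fox elk pig]
  4. access fox: HIT. Cache (LRU->MRU): [elk pig fox]
  5. access fox: HIT. Cache (LRU->MRU): [elk pig fox]
  6. access fox: HIT. Cache (LRU->MRU): [elk pig fox]
  7. access elk: HIT. Cache (LRU->MRU): [pig fox elk]
  8. access lemon: MISS, evict pig. Cache (LRU->MRU): [fox elk lemon]
  9. access bee: MISS, evict fox. Cache (LRU->MRU): [elk lemon bee]
  10. access fox: MISS, evict elk. Cache (LRU->MRU): [lemon bee fox]
  11. access lemon: HIT. Cache (LRU->MRU): [bee fox lemon]
  12. access bee: HIT. Cache (LRU->MRU): [fox lemon bee]
  13. access fox: HIT. Cache (LRU->MRU): [lemon bee fox]
  14. access fox: HIT. Cache (LRU->MRU): [lemon bee fox]
  15. access lemon: HIT. Cache (LRU->MRU): [bee fox lemon]
  16. access lemon: HIT. Cache (LRU->MRU): [bee fox lemon]
  17. access bee: HIT. Cache (LRU->MRU): [fox lemon bee]
  18. access pig: MISS, evict fox. Cache (LRU->MRU): [lemon bee pig]
  19. access bee: HIT. Cache (LRU->MRU): [lemon pig bee]
  20. access ram: MISS, evict lemon. Cache (LRU->MRU): [pig bee ram]
  21. access lemon: MISS, evict pig. Cache (LRU->MRU): [bee ram lemon]
  22. access ram: HIT. Cache (LRU->MRU): [bee lemon ram]
  23. access pig: MISS, evict bee. Cache (LRU->MRU): [lemon ram pig]
  24. access lemon: HIT. Cache (LRU->MRU): [ram pig lemon]
  25. access elk: MISS, evict ram. Cache (LRU->MRU): [pig lemon elk]
  26. access lemon: HIT. Cache (LRU->MRU): [pig elk lemon]
  27. access ram: MISS, evict pig. Cache (LRU->MRU): [elk lemon ram]
Total: 15 hits, 12 misses, 9 evictions

Answer: MMMHHHHMMMHHHHHHHMHMMHMHMHM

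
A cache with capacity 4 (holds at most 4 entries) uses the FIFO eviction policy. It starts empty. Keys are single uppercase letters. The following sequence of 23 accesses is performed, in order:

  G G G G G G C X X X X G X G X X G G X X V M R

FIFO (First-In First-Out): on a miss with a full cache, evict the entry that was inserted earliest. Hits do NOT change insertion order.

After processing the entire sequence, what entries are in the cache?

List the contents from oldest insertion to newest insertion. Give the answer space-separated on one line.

FIFO simulation (capacity=4):
  1. access G: MISS. Cache (old->new): [G]
  2. access G: HIT. Cache (old->new): [G]
  3. access G: HIT. Cache (old->new): [G]
  4. access G: HIT. Cache (old->new): [G]
  5. access G: HIT. Cache (old->new): [G]
  6. access G: HIT. Cache (old->new): [G]
  7. access C: MISS. Cache (old->new): [G C]
  8. access X: MISS. Cache (old->new): [G C X]
  9. access X: HIT. Cache (old->new): [G C X]
  10. access X: HIT. Cache (old->new): [G C X]
  11. access X: HIT. Cache (old->new): [G C X]
  12. access G: HIT. Cache (old->new): [G C X]
  13. access X: HIT. Cache (old->new): [G C X]
  14. access G: HIT. Cache (old->new): [G C X]
  15. access X: HIT. Cache (old->new): [G C X]
  16. access X: HIT. Cache (old->new): [G C X]
  17. access G: HIT. Cache (old->new): [G C X]
  18. access G: HIT. Cache (old->new): [G C X]
  19. access X: HIT. Cache (old->new): [G C X]
  20. access X: HIT. Cache (old->new): [G C X]
  21. access V: MISS. Cache (old->new): [G C X V]
  22. access M: MISS, evict G. Cache (old->new): [C X V M]
  23. access R: MISS, evict C. Cache (old->new): [X V M R]
Total: 17 hits, 6 misses, 2 evictions

Answer: X V M R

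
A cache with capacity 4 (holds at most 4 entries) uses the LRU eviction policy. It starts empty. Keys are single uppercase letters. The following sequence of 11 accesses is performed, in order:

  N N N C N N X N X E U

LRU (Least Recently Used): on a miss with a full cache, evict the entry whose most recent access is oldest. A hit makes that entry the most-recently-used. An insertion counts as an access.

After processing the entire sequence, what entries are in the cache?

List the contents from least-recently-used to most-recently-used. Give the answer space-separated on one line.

Answer: N X E U

Derivation:
LRU simulation (capacity=4):
  1. access N: MISS. Cache (LRU->MRU): [N]
  2. access N: HIT. Cache (LRU->MRU): [N]
  3. access N: HIT. Cache (LRU->MRU): [N]
  4. access C: MISS. Cache (LRU->MRU): [N C]
  5. access N: HIT. Cache (LRU->MRU): [C N]
  6. access N: HIT. Cache (LRU->MRU): [C N]
  7. access X: MISS. Cache (LRU->MRU): [C N X]
  8. access N: HIT. Cache (LRU->MRU): [C X N]
  9. access X: HIT. Cache (LRU->MRU): [C N X]
  10. access E: MISS. Cache (LRU->MRU): [C N X E]
  11. access U: MISS, evict C. Cache (LRU->MRU): [N X E U]
Total: 6 hits, 5 misses, 1 evictions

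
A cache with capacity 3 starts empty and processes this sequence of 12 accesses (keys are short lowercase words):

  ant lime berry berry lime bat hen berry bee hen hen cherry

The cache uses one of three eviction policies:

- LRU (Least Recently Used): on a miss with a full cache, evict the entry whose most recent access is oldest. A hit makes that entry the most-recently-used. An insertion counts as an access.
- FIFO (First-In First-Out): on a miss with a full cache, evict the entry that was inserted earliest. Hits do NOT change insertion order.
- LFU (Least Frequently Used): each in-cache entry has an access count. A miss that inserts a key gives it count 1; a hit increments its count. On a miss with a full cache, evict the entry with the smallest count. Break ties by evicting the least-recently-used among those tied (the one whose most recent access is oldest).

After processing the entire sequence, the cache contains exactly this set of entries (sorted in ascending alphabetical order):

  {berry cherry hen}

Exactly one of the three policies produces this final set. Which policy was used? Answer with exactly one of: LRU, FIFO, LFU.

Simulating under each policy and comparing final sets:
  LRU: final set = {bee cherry hen} -> differs
  FIFO: final set = {bee cherry hen} -> differs
  LFU: final set = {berry cherry hen} -> MATCHES target
Only LFU produces the target set.

Answer: LFU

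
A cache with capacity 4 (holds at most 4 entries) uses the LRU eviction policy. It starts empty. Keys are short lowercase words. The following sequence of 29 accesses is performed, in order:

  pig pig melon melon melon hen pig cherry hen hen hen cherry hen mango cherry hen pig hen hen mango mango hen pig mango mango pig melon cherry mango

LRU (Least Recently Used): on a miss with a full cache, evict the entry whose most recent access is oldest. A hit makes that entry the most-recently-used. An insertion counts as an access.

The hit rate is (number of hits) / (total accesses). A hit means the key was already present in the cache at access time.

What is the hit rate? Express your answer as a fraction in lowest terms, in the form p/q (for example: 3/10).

LRU simulation (capacity=4):
  1. access pig: MISS. Cache (LRU->MRU): [pig]
  2. access pig: HIT. Cache (LRU->MRU): [pig]
  3. access melon: MISS. Cache (LRU->MRU): [pig melon]
  4. access melon: HIT. Cache (LRU->MRU): [pig melon]
  5. access melon: HIT. Cache (LRU->MRU): [pig melon]
  6. access hen: MISS. Cache (LRU->MRU): [pig melon hen]
  7. access pig: HIT. Cache (LRU->MRU): [melon hen pig]
  8. access cherry: MISS. Cache (LRU->MRU): [melon hen pig cherry]
  9. access hen: HIT. Cache (LRU->MRU): [melon pig cherry hen]
  10. access hen: HIT. Cache (LRU->MRU): [melon pig cherry hen]
  11. access hen: HIT. Cache (LRU->MRU): [melon pig cherry hen]
  12. access cherry: HIT. Cache (LRU->MRU): [melon pig hen cherry]
  13. access hen: HIT. Cache (LRU->MRU): [melon pig cherry hen]
  14. access mango: MISS, evict melon. Cache (LRU->MRU): [pig cherry hen mango]
  15. access cherry: HIT. Cache (LRU->MRU): [pig hen mango cherry]
  16. access hen: HIT. Cache (LRU->MRU): [pig mango cherry hen]
  17. access pig: HIT. Cache (LRU->MRU): [mango cherry hen pig]
  18. access hen: HIT. Cache (LRU->MRU): [mango cherry pig hen]
  19. access hen: HIT. Cache (LRU->MRU): [mango cherry pig hen]
  20. access mango: HIT. Cache (LRU->MRU): [cherry pig hen mango]
  21. access mango: HIT. Cache (LRU->MRU): [cherry pig hen mango]
  22. access hen: HIT. Cache (LRU->MRU): [cherry pig mango hen]
  23. access pig: HIT. Cache (LRU->MRU): [cherry mango hen pig]
  24. access mango: HIT. Cache (LRU->MRU): [cherry hen pig mango]
  25. access mango: HIT. Cache (LRU->MRU): [cherry hen pig mango]
  26. access pig: HIT. Cache (LRU->MRU): [cherry hen mango pig]
  27. access melon: MISS, evict cherry. Cache (LRU->MRU): [hen mango pig melon]
  28. access cherry: MISS, evict hen. Cache (LRU->MRU): [mango pig melon cherry]
  29. access mango: HIT. Cache (LRU->MRU): [pig melon cherry mango]
Total: 22 hits, 7 misses, 3 evictions

Hit rate = 22/29

Answer: 22/29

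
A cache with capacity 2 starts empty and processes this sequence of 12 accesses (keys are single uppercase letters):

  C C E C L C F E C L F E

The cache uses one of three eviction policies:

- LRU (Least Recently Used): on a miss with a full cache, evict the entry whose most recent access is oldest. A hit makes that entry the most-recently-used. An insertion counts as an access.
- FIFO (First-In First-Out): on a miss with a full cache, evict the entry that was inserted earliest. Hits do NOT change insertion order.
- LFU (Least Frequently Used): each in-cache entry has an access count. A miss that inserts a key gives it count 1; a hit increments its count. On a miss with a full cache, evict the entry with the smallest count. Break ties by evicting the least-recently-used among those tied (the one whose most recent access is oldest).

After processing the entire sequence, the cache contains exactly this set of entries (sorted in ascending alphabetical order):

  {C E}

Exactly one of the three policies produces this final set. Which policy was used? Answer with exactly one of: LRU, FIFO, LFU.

Answer: LFU

Derivation:
Simulating under each policy and comparing final sets:
  LRU: final set = {E F} -> differs
  FIFO: final set = {E F} -> differs
  LFU: final set = {C E} -> MATCHES target
Only LFU produces the target set.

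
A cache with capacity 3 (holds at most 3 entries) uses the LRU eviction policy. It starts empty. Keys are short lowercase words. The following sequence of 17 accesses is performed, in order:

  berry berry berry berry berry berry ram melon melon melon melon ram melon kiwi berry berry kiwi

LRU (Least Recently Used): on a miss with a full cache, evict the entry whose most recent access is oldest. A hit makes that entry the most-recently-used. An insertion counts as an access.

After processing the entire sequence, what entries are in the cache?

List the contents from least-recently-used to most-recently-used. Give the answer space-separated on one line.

Answer: melon berry kiwi

Derivation:
LRU simulation (capacity=3):
  1. access berry: MISS. Cache (LRU->MRU): [berry]
  2. access berry: HIT. Cache (LRU->MRU): [berry]
  3. access berry: HIT. Cache (LRU->MRU): [berry]
  4. access berry: HIT. Cache (LRU->MRU): [berry]
  5. access berry: HIT. Cache (LRU->MRU): [berry]
  6. access berry: HIT. Cache (LRU->MRU): [berry]
  7. access ram: MISS. Cache (LRU->MRU): [berry ram]
  8. access melon: MISS. Cache (LRU->MRU): [berry ram melon]
  9. access melon: HIT. Cache (LRU->MRU): [berry ram melon]
  10. access melon: HIT. Cache (LRU->MRU): [berry ram melon]
  11. access melon: HIT. Cache (LRU->MRU): [berry ram melon]
  12. access ram: HIT. Cache (LRU->MRU): [berry melon ram]
  13. access melon: HIT. Cache (LRU->MRU): [berry ram melon]
  14. access kiwi: MISS, evict berry. Cache (LRU->MRU): [ram melon kiwi]
  15. access berry: MISS, evict ram. Cache (LRU->MRU): [melon kiwi berry]
  16. access berry: HIT. Cache (LRU->MRU): [melon kiwi berry]
  17. access kiwi: HIT. Cache (LRU->MRU): [melon berry kiwi]
Total: 12 hits, 5 misses, 2 evictions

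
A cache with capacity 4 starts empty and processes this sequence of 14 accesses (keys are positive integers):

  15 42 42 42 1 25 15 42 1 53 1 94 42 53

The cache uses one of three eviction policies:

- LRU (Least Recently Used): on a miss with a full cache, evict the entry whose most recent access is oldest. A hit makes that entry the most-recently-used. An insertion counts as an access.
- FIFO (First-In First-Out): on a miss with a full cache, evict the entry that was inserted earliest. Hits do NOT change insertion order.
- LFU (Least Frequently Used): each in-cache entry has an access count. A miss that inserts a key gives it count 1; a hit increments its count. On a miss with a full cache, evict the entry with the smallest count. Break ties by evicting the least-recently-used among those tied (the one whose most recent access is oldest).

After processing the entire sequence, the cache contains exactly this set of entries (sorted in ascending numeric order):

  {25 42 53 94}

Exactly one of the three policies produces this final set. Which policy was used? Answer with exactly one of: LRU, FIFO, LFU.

Answer: FIFO

Derivation:
Simulating under each policy and comparing final sets:
  LRU: final set = {1 42 53 94} -> differs
  FIFO: final set = {25 42 53 94} -> MATCHES target
  LFU: final set = {1 15 42 53} -> differs
Only FIFO produces the target set.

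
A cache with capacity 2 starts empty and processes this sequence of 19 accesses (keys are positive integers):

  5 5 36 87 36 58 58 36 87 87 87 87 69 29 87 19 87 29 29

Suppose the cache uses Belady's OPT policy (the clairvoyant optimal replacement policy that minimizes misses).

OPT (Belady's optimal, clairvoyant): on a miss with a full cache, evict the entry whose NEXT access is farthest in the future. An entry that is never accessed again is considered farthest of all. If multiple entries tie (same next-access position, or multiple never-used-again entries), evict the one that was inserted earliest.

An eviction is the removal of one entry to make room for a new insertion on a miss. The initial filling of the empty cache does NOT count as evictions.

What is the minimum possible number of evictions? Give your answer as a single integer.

OPT (Belady) simulation (capacity=2):
  1. access 5: MISS. Cache: [5]
  2. access 5: HIT. Next use of 5: never. Cache: [5]
  3. access 36: MISS. Cache: [5 36]
  4. access 87: MISS, evict 5 (next use: never). Cache: [36 87]
  5. access 36: HIT. Next use of 36: step 8. Cache: [36 87]
  6. access 58: MISS, evict 87 (next use: step 9). Cache: [36 58]
  7. access 58: HIT. Next use of 58: never. Cache: [36 58]
  8. access 36: HIT. Next use of 36: never. Cache: [36 58]
  9. access 87: MISS, evict 36 (next use: never). Cache: [58 87]
  10. access 87: HIT. Next use of 87: step 11. Cache: [58 87]
  11. access 87: HIT. Next use of 87: step 12. Cache: [58 87]
  12. access 87: HIT. Next use of 87: step 15. Cache: [58 87]
  13. access 69: MISS, evict 58 (next use: never). Cache: [87 69]
  14. access 29: MISS, evict 69 (next use: never). Cache: [87 29]
  15. access 87: HIT. Next use of 87: step 17. Cache: [87 29]
  16. access 19: MISS, evict 29 (next use: step 18). Cache: [87 19]
  17. access 87: HIT. Next use of 87: never. Cache: [87 19]
  18. access 29: MISS, evict 87 (next use: never). Cache: [19 29]
  19. access 29: HIT. Next use of 29: never. Cache: [19 29]
Total: 10 hits, 9 misses, 7 evictions

Answer: 7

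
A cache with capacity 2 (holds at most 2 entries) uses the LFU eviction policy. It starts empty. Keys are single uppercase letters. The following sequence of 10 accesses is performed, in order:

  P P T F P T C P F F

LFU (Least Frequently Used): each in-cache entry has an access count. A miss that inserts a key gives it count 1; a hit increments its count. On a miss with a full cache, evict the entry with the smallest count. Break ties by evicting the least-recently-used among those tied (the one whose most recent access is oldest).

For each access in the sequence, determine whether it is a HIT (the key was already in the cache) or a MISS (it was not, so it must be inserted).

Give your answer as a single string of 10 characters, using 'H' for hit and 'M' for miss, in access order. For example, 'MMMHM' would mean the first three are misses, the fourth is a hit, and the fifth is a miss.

Answer: MHMMHMMHMH

Derivation:
LFU simulation (capacity=2):
  1. access P: MISS. Cache: [P(c=1)]
  2. access P: HIT, count now 2. Cache: [P(c=2)]
  3. access T: MISS. Cache: [T(c=1) P(c=2)]
  4. access F: MISS, evict T(c=1). Cache: [F(c=1) P(c=2)]
  5. access P: HIT, count now 3. Cache: [F(c=1) P(c=3)]
  6. access T: MISS, evict F(c=1). Cache: [T(c=1) P(c=3)]
  7. access C: MISS, evict T(c=1). Cache: [C(c=1) P(c=3)]
  8. access P: HIT, count now 4. Cache: [C(c=1) P(c=4)]
  9. access F: MISS, evict C(c=1). Cache: [F(c=1) P(c=4)]
  10. access F: HIT, count now 2. Cache: [F(c=2) P(c=4)]
Total: 4 hits, 6 misses, 4 evictions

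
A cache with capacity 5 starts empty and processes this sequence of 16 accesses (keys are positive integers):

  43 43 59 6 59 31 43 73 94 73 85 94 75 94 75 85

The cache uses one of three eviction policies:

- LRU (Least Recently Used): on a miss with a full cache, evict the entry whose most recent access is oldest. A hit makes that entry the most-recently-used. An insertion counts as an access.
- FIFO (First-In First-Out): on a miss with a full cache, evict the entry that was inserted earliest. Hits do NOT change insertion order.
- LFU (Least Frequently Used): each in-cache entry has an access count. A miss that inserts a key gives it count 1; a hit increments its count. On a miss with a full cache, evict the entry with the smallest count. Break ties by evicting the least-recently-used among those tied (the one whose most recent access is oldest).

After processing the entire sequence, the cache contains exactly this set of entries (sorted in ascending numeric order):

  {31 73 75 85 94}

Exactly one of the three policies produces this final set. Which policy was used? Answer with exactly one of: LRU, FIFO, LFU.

Simulating under each policy and comparing final sets:
  LRU: final set = {43 73 75 85 94} -> differs
  FIFO: final set = {31 73 75 85 94} -> MATCHES target
  LFU: final set = {43 73 75 85 94} -> differs
Only FIFO produces the target set.

Answer: FIFO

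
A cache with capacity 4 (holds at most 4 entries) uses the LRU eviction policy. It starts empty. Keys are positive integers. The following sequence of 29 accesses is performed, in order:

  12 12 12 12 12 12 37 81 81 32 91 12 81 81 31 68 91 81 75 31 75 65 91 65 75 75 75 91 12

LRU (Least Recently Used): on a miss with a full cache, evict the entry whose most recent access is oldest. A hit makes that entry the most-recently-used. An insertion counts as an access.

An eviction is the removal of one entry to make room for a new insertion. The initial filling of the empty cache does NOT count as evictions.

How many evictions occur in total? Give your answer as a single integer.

Answer: 10

Derivation:
LRU simulation (capacity=4):
  1. access 12: MISS. Cache (LRU->MRU): [12]
  2. access 12: HIT. Cache (LRU->MRU): [12]
  3. access 12: HIT. Cache (LRU->MRU): [12]
  4. access 12: HIT. Cache (LRU->MRU): [12]
  5. access 12: HIT. Cache (LRU->MRU): [12]
  6. access 12: HIT. Cache (LRU->MRU): [12]
  7. access 37: MISS. Cache (LRU->MRU): [12 37]
  8. access 81: MISS. Cache (LRU->MRU): [12 37 81]
  9. access 81: HIT. Cache (LRU->MRU): [12 37 81]
  10. access 32: MISS. Cache (LRU->MRU): [12 37 81 32]
  11. access 91: MISS, evict 12. Cache (LRU->MRU): [37 81 32 91]
  12. access 12: MISS, evict 37. Cache (LRU->MRU): [81 32 91 12]
  13. access 81: HIT. Cache (LRU->MRU): [32 91 12 81]
  14. access 81: HIT. Cache (LRU->MRU): [32 91 12 81]
  15. access 31: MISS, evict 32. Cache (LRU->MRU): [91 12 81 31]
  16. access 68: MISS, evict 91. Cache (LRU->MRU): [12 81 31 68]
  17. access 91: MISS, evict 12. Cache (LRU->MRU): [81 31 68 91]
  18. access 81: HIT. Cache (LRU->MRU): [31 68 91 81]
  19. access 75: MISS, evict 31. Cache (LRU->MRU): [68 91 81 75]
  20. access 31: MISS, evict 68. Cache (LRU->MRU): [91 81 75 31]
  21. access 75: HIT. Cache (LRU->MRU): [91 81 31 75]
  22. access 65: MISS, evict 91. Cache (LRU->MRU): [81 31 75 65]
  23. access 91: MISS, evict 81. Cache (LRU->MRU): [31 75 65 91]
  24. access 65: HIT. Cache (LRU->MRU): [31 75 91 65]
  25. access 75: HIT. Cache (LRU->MRU): [31 91 65 75]
  26. access 75: HIT. Cache (LRU->MRU): [31 91 65 75]
  27. access 75: HIT. Cache (LRU->MRU): [31 91 65 75]
  28. access 91: HIT. Cache (LRU->MRU): [31 65 75 91]
  29. access 12: MISS, evict 31. Cache (LRU->MRU): [65 75 91 12]
Total: 15 hits, 14 misses, 10 evictions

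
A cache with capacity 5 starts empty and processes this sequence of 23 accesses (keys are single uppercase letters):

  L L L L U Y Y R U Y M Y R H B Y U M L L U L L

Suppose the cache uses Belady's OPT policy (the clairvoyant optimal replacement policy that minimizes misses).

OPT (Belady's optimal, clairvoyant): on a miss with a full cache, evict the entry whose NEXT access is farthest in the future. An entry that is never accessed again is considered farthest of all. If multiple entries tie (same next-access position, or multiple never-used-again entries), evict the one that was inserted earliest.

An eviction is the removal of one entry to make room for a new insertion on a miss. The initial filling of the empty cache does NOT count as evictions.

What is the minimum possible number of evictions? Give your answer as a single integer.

Answer: 2

Derivation:
OPT (Belady) simulation (capacity=5):
  1. access L: MISS. Cache: [L]
  2. access L: HIT. Next use of L: step 3. Cache: [L]
  3. access L: HIT. Next use of L: step 4. Cache: [L]
  4. access L: HIT. Next use of L: step 19. Cache: [L]
  5. access U: MISS. Cache: [L U]
  6. access Y: MISS. Cache: [L U Y]
  7. access Y: HIT. Next use of Y: step 10. Cache: [L U Y]
  8. access R: MISS. Cache: [L U Y R]
  9. access U: HIT. Next use of U: step 17. Cache: [L U Y R]
  10. access Y: HIT. Next use of Y: step 12. Cache: [L U Y R]
  11. access M: MISS. Cache: [L U Y R M]
  12. access Y: HIT. Next use of Y: step 16. Cache: [L U Y R M]
  13. access R: HIT. Next use of R: never. Cache: [L U Y R M]
  14. access H: MISS, evict R (next use: never). Cache: [L U Y M H]
  15. access B: MISS, evict H (next use: never). Cache: [L U Y M B]
  16. access Y: HIT. Next use of Y: never. Cache: [L U Y M B]
  17. access U: HIT. Next use of U: step 21. Cache: [L U Y M B]
  18. access M: HIT. Next use of M: never. Cache: [L U Y M B]
  19. access L: HIT. Next use of L: step 20. Cache: [L U Y M B]
  20. access L: HIT. Next use of L: step 22. Cache: [L U Y M B]
  21. access U: HIT. Next use of U: never. Cache: [L U Y M B]
  22. access L: HIT. Next use of L: step 23. Cache: [L U Y M B]
  23. access L: HIT. Next use of L: never. Cache: [L U Y M B]
Total: 16 hits, 7 misses, 2 evictions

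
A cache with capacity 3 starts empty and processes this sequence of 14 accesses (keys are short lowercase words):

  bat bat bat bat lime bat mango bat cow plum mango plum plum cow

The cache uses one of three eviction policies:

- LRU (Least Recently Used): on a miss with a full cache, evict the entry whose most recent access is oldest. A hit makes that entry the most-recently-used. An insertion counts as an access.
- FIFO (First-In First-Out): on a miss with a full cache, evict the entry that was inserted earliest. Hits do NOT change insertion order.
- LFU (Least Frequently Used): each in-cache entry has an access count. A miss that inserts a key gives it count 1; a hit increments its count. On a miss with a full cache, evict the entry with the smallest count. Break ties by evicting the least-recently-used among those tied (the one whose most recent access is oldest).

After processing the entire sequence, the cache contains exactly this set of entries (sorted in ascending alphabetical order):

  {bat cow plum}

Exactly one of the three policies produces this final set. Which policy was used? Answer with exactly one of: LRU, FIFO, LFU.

Answer: LFU

Derivation:
Simulating under each policy and comparing final sets:
  LRU: final set = {cow mango plum} -> differs
  FIFO: final set = {cow mango plum} -> differs
  LFU: final set = {bat cow plum} -> MATCHES target
Only LFU produces the target set.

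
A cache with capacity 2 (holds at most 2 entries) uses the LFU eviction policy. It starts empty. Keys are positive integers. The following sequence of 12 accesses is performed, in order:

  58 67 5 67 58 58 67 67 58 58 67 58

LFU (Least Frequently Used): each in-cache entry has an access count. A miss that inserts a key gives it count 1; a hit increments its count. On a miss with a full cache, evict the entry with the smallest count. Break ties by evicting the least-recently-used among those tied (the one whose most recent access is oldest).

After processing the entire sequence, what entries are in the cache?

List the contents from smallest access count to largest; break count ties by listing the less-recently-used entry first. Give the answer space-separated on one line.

Answer: 67 58

Derivation:
LFU simulation (capacity=2):
  1. access 58: MISS. Cache: [58(c=1)]
  2. access 67: MISS. Cache: [58(c=1) 67(c=1)]
  3. access 5: MISS, evict 58(c=1). Cache: [67(c=1) 5(c=1)]
  4. access 67: HIT, count now 2. Cache: [5(c=1) 67(c=2)]
  5. access 58: MISS, evict 5(c=1). Cache: [58(c=1) 67(c=2)]
  6. access 58: HIT, count now 2. Cache: [67(c=2) 58(c=2)]
  7. access 67: HIT, count now 3. Cache: [58(c=2) 67(c=3)]
  8. access 67: HIT, count now 4. Cache: [58(c=2) 67(c=4)]
  9. access 58: HIT, count now 3. Cache: [58(c=3) 67(c=4)]
  10. access 58: HIT, count now 4. Cache: [67(c=4) 58(c=4)]
  11. access 67: HIT, count now 5. Cache: [58(c=4) 67(c=5)]
  12. access 58: HIT, count now 5. Cache: [67(c=5) 58(c=5)]
Total: 8 hits, 4 misses, 2 evictions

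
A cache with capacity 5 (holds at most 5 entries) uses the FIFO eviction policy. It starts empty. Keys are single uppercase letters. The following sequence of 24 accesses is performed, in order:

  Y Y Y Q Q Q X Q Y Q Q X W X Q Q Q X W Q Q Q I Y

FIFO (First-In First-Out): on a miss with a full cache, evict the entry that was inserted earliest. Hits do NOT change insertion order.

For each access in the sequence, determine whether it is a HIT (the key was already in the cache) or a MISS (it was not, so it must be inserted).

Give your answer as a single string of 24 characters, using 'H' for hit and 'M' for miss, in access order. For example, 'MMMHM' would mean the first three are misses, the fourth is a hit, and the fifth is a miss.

FIFO simulation (capacity=5):
  1. access Y: MISS. Cache (old->new): [Y]
  2. access Y: HIT. Cache (old->new): [Y]
  3. access Y: HIT. Cache (old->new): [Y]
  4. access Q: MISS. Cache (old->new): [Y Q]
  5. access Q: HIT. Cache (old->new): [Y Q]
  6. access Q: HIT. Cache (old->new): [Y Q]
  7. access X: MISS. Cache (old->new): [Y Q X]
  8. access Q: HIT. Cache (old->new): [Y Q X]
  9. access Y: HIT. Cache (old->new): [Y Q X]
  10. access Q: HIT. Cache (old->new): [Y Q X]
  11. access Q: HIT. Cache (old->new): [Y Q X]
  12. access X: HIT. Cache (old->new): [Y Q X]
  13. access W: MISS. Cache (old->new): [Y Q X W]
  14. access X: HIT. Cache (old->new): [Y Q X W]
  15. access Q: HIT. Cache (old->new): [Y Q X W]
  16. access Q: HIT. Cache (old->new): [Y Q X W]
  17. access Q: HIT. Cache (old->new): [Y Q X W]
  18. access X: HIT. Cache (old->new): [Y Q X W]
  19. access W: HIT. Cache (old->new): [Y Q X W]
  20. access Q: HIT. Cache (old->new): [Y Q X W]
  21. access Q: HIT. Cache (old->new): [Y Q X W]
  22. access Q: HIT. Cache (old->new): [Y Q X W]
  23. access I: MISS. Cache (old->new): [Y Q X W I]
  24. access Y: HIT. Cache (old->new): [Y Q X W I]
Total: 19 hits, 5 misses, 0 evictions

Answer: MHHMHHMHHHHHMHHHHHHHHHMH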